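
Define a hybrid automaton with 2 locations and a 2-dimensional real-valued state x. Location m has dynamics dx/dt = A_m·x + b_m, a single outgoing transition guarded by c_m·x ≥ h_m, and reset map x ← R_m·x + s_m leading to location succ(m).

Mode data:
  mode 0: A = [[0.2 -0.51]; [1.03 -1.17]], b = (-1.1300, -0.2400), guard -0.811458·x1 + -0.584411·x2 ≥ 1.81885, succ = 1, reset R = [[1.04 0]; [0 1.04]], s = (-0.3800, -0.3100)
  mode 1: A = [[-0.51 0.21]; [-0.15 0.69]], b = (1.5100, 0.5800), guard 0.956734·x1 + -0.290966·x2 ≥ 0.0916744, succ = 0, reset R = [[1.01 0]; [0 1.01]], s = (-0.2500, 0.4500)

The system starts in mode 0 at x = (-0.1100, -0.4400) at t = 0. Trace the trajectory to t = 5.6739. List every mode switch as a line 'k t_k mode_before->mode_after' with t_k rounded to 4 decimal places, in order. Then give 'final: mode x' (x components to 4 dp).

Mode 0: guard c·x = 1.8189 hit at Δt = 1.4508 (t = 1.4508), x⁻ = (-1.5356, -0.9800) → reset → x⁺ = (-1.9771, -1.3292), jump to mode 1
Mode 1: guard c·x = 0.0917 hit at Δt = 0.9029 (t = 2.3537), x⁻ = (-0.3688, -1.5278) → reset → x⁺ = (-0.6225, -1.0931), jump to mode 0
Mode 0: guard c·x = 1.8189 hit at Δt = 1.0033 (t = 3.3570), x⁻ = (-1.4198, -1.1409) → reset → x⁺ = (-1.8565, -1.4966), jump to mode 1
Mode 1: guard c·x = 0.0917 hit at Δt = 0.8116 (t = 4.1686), x⁻ = (-0.4512, -1.7986) → reset → x⁺ = (-0.7057, -1.3666), jump to mode 0
Mode 0: guard c·x = 1.8189 hit at Δt = 0.9267 (t = 5.0953), x⁻ = (-1.3594, -1.2248) → reset → x⁺ = (-1.7938, -1.5838), jump to mode 1
Mode 1: flow for 0.5786 to horizon, guard not reached → x = (-0.7564, -1.8117)

1 1.4508 0->1
2 2.3537 1->0
3 3.3570 0->1
4 4.1686 1->0
5 5.0953 0->1
final: 1 -0.7564 -1.8117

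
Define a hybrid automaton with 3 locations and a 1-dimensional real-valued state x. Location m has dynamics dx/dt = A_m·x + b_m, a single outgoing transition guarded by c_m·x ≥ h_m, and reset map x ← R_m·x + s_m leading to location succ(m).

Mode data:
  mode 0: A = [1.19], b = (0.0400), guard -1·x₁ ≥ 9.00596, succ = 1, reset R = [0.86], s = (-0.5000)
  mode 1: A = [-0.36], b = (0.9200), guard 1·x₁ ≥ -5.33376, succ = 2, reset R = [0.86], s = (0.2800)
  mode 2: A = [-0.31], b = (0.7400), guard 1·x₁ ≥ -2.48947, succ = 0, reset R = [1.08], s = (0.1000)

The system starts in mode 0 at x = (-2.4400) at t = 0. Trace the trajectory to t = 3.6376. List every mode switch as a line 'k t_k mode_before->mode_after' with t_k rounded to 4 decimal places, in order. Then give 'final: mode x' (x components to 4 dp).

Mode 0: guard c·x = 9.0060 hit at Δt = 1.1059 (t = 1.1059), x⁻ = (-9.0060) → reset → x⁺ = (-8.2451), jump to mode 1
Mode 1: guard c·x = -5.3338 hit at Δt = 0.8725 (t = 1.9784), x⁻ = (-5.3338) → reset → x⁺ = (-4.3070), jump to mode 2
Mode 2: guard c·x = -2.4895 hit at Δt = 1.0219 (t = 3.0003), x⁻ = (-2.4895) → reset → x⁺ = (-2.5886), jump to mode 0
Mode 0: flow for 0.6373 to horizon, guard not reached → x = (-5.4881)

1 1.1059 0->1
2 1.9784 1->2
3 3.0003 2->0
final: 0 -5.4881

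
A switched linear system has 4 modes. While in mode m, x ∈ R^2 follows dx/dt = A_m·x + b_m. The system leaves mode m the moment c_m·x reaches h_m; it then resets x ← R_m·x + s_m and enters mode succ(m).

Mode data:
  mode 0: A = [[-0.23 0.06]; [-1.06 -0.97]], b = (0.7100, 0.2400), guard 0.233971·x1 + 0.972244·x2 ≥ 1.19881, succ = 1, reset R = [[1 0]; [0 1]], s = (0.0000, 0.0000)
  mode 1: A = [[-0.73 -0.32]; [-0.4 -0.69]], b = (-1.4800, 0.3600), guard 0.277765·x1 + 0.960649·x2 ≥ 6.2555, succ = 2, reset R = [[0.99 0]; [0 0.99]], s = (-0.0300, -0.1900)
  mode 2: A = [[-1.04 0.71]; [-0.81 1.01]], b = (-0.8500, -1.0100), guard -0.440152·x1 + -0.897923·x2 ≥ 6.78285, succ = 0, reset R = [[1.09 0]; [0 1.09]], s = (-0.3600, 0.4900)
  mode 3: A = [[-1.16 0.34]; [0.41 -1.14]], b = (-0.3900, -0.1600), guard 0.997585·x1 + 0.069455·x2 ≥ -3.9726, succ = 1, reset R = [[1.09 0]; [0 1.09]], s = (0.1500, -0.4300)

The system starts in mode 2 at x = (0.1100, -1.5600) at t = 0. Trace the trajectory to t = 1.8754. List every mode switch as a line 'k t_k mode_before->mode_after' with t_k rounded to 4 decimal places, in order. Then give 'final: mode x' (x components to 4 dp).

1 1.2674 2->0
final: 0 -2.5475 -2.0050

Mode 2: guard c·x = 6.7828 hit at Δt = 1.2674 (t = 1.2674), x⁻ = (-2.6438, -6.2580) → reset → x⁺ = (-3.2417, -6.3312), jump to mode 0
Mode 0: flow for 0.6080 to horizon, guard not reached → x = (-2.5475, -2.0050)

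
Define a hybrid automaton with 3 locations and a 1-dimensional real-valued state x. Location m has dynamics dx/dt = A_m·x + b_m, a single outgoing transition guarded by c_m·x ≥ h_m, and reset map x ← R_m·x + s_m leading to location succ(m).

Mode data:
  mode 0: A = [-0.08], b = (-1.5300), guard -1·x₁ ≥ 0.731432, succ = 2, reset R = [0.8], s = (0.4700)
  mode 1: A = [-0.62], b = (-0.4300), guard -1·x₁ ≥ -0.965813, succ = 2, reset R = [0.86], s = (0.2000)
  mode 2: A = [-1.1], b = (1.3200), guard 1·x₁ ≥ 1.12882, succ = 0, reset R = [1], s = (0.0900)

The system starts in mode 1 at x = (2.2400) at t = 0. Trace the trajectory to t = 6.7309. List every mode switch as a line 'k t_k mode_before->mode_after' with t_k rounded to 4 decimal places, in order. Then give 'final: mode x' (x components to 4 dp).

1 0.9190 1->2
2 1.7072 2->0
3 2.9669 0->2
4 5.6183 2->0
final: 0 -0.5137

Mode 1: guard c·x = -0.9658 hit at Δt = 0.9190 (t = 0.9190), x⁻ = (0.9658) → reset → x⁺ = (1.0306), jump to mode 2
Mode 2: guard c·x = 1.1288 hit at Δt = 0.7882 (t = 1.7072), x⁻ = (1.1288) → reset → x⁺ = (1.2188), jump to mode 0
Mode 0: guard c·x = 0.7314 hit at Δt = 1.2597 (t = 2.9669), x⁻ = (-0.7314) → reset → x⁺ = (-0.1151), jump to mode 2
Mode 2: guard c·x = 1.1288 hit at Δt = 2.6514 (t = 5.6183), x⁻ = (1.1288) → reset → x⁺ = (1.2188), jump to mode 0
Mode 0: flow for 1.1126 to horizon, guard not reached → x = (-0.5137)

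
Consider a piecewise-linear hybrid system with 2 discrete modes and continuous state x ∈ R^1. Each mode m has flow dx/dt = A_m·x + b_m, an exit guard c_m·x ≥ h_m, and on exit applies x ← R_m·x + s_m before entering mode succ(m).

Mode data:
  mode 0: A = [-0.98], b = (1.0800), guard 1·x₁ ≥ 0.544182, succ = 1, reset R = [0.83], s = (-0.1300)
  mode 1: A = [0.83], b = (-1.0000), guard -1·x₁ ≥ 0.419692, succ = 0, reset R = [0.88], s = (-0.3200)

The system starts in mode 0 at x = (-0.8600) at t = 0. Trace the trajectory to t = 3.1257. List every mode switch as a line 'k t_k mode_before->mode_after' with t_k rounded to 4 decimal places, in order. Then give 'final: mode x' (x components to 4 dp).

1 1.2833 0->1
2 2.0176 1->0
final: 0 0.4973

Mode 0: guard c·x = 0.5442 hit at Δt = 1.2833 (t = 1.2833), x⁻ = (0.5442) → reset → x⁺ = (0.3217), jump to mode 1
Mode 1: guard c·x = 0.4197 hit at Δt = 0.7343 (t = 2.0176), x⁻ = (-0.4197) → reset → x⁺ = (-0.6893), jump to mode 0
Mode 0: flow for 1.1081 to horizon, guard not reached → x = (0.4973)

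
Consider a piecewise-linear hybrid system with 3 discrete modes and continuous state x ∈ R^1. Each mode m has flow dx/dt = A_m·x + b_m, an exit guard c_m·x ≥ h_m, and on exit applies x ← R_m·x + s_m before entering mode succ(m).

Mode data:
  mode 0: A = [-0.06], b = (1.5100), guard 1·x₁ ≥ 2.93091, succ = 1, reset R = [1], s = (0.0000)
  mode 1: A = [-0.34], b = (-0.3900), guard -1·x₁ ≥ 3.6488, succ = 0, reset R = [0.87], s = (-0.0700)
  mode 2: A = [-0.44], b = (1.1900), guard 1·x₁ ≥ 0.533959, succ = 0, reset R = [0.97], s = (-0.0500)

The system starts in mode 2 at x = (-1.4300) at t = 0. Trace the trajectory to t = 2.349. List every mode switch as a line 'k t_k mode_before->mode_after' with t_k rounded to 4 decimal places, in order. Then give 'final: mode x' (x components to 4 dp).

1 1.4645 2->0
final: 0 1.7445

Mode 2: guard c·x = 0.5340 hit at Δt = 1.4645 (t = 1.4645), x⁻ = (0.5340) → reset → x⁺ = (0.4679), jump to mode 0
Mode 0: flow for 0.8845 to horizon, guard not reached → x = (1.7445)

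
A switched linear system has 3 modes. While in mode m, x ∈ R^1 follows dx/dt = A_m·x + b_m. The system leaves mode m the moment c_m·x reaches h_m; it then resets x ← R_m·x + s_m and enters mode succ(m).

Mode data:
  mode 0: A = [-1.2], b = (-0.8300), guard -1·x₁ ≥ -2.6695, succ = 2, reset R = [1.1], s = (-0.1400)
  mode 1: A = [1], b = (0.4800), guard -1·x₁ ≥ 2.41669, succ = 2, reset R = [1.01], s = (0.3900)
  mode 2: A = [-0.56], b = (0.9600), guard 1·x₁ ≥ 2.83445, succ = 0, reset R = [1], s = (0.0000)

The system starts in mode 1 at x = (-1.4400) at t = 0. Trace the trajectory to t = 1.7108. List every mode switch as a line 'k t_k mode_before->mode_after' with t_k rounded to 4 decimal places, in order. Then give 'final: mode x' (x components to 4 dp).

Mode 1: guard c·x = 2.4167 hit at Δt = 0.7018 (t = 0.7018), x⁻ = (-2.4167) → reset → x⁺ = (-2.0509), jump to mode 2
Mode 2: flow for 1.0090 to horizon, guard not reached → x = (-0.4256)

1 0.7018 1->2
final: 2 -0.4256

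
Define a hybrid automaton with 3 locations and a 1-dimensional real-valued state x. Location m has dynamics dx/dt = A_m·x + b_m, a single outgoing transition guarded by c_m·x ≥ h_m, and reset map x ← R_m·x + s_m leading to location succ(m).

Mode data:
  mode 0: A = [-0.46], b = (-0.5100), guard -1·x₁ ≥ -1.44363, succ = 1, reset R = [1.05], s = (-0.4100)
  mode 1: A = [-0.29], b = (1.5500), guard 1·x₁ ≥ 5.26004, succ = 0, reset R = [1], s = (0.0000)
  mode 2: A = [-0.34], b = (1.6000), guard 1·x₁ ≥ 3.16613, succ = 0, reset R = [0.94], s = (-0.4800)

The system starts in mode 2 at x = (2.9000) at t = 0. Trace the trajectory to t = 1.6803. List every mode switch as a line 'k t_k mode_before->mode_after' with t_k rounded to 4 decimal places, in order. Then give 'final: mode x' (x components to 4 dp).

1 0.4689 2->0
2 1.2195 0->1
final: 1 1.6361

Mode 2: guard c·x = 3.1661 hit at Δt = 0.4689 (t = 0.4689), x⁻ = (3.1661) → reset → x⁺ = (2.4962), jump to mode 0
Mode 0: guard c·x = -1.4436 hit at Δt = 0.7506 (t = 1.2195), x⁻ = (1.4436) → reset → x⁺ = (1.1058), jump to mode 1
Mode 1: flow for 0.4608 to horizon, guard not reached → x = (1.6361)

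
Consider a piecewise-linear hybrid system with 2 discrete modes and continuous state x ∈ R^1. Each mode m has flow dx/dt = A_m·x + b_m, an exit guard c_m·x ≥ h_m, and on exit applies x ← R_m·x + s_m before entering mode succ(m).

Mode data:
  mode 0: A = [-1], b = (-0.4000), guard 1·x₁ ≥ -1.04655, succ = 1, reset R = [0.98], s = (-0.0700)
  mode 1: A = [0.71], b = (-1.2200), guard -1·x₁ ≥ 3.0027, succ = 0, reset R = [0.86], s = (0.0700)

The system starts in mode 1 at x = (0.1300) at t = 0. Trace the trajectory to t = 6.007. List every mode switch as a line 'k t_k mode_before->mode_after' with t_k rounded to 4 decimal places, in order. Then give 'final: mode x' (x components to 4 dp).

1 1.5343 1->0
2 2.7182 0->1
3 3.4470 1->0
4 4.6309 0->1
5 5.3597 1->0
final: 0 -1.5057

Mode 1: guard c·x = 3.0027 hit at Δt = 1.5343 (t = 1.5343), x⁻ = (-3.0027) → reset → x⁺ = (-2.5123), jump to mode 0
Mode 0: guard c·x = -1.0466 hit at Δt = 1.1839 (t = 2.7182), x⁻ = (-1.0466) → reset → x⁺ = (-1.0956), jump to mode 1
Mode 1: guard c·x = 3.0027 hit at Δt = 0.7288 (t = 3.4470), x⁻ = (-3.0027) → reset → x⁺ = (-2.5123), jump to mode 0
Mode 0: guard c·x = -1.0466 hit at Δt = 1.1839 (t = 4.6309), x⁻ = (-1.0466) → reset → x⁺ = (-1.0956), jump to mode 1
Mode 1: guard c·x = 3.0027 hit at Δt = 0.7288 (t = 5.3597), x⁻ = (-3.0027) → reset → x⁺ = (-2.5123), jump to mode 0
Mode 0: flow for 0.6473 to horizon, guard not reached → x = (-1.5057)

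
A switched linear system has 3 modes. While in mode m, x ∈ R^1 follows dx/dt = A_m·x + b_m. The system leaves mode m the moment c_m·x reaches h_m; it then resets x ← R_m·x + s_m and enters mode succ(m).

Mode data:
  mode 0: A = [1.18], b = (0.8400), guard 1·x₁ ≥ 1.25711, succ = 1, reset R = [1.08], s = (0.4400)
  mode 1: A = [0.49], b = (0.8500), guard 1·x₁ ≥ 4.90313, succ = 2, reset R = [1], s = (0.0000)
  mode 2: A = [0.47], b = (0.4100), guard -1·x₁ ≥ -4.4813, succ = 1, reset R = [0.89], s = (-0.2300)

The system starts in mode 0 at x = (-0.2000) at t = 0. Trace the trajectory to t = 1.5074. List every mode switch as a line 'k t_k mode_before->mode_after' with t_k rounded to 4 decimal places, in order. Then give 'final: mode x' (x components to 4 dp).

Mode 0: guard c·x = 1.2571 hit at Δt = 1.1417 (t = 1.1417), x⁻ = (1.2571) → reset → x⁺ = (1.7977), jump to mode 1
Mode 1: flow for 0.3657 to horizon, guard not reached → x = (2.4909)

1 1.1417 0->1
final: 1 2.4909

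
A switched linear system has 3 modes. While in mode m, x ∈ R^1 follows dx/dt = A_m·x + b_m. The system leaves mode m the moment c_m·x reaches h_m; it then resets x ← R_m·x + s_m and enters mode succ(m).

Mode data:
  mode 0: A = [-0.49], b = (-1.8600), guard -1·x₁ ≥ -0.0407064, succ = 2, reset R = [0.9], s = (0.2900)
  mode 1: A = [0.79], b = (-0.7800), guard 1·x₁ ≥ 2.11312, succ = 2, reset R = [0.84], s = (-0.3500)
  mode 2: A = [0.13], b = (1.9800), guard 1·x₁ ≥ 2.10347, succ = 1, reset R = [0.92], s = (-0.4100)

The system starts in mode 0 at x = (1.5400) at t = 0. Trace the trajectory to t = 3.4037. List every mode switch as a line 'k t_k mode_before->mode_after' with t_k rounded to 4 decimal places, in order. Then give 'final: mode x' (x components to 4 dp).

Mode 0: guard c·x = -0.0407 hit at Δt = 0.6732 (t = 0.6732), x⁻ = (0.0407) → reset → x⁺ = (0.3266), jump to mode 2
Mode 2: guard c·x = 2.1035 hit at Δt = 0.8319 (t = 1.5051), x⁻ = (2.1035) → reset → x⁺ = (1.5252), jump to mode 1
Mode 1: guard c·x = 2.1131 hit at Δt = 0.9350 (t = 2.4401), x⁻ = (2.1131) → reset → x⁺ = (1.4250), jump to mode 2
Mode 2: guard c·x = 2.1035 hit at Δt = 0.3071 (t = 2.7472), x⁻ = (2.1035) → reset → x⁺ = (1.5252), jump to mode 1
Mode 1: flow for 0.6565 to horizon, guard not reached → x = (1.8908)

1 0.6732 0->2
2 1.5051 2->1
3 2.4401 1->2
4 2.7472 2->1
final: 1 1.8908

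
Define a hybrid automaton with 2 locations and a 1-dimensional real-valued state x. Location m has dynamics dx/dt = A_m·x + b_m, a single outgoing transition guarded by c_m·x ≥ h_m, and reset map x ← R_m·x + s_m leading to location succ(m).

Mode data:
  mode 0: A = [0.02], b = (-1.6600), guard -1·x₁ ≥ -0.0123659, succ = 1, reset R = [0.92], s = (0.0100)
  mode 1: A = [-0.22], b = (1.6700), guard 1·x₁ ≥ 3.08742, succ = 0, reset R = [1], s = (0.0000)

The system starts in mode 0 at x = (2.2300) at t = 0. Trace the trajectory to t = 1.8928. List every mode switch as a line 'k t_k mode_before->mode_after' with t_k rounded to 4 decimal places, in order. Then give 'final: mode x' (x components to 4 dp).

1 1.3543 0->1
final: 1 0.8671

Mode 0: guard c·x = -0.0124 hit at Δt = 1.3543 (t = 1.3543), x⁻ = (0.0124) → reset → x⁺ = (0.0214), jump to mode 1
Mode 1: flow for 0.5385 to horizon, guard not reached → x = (0.8671)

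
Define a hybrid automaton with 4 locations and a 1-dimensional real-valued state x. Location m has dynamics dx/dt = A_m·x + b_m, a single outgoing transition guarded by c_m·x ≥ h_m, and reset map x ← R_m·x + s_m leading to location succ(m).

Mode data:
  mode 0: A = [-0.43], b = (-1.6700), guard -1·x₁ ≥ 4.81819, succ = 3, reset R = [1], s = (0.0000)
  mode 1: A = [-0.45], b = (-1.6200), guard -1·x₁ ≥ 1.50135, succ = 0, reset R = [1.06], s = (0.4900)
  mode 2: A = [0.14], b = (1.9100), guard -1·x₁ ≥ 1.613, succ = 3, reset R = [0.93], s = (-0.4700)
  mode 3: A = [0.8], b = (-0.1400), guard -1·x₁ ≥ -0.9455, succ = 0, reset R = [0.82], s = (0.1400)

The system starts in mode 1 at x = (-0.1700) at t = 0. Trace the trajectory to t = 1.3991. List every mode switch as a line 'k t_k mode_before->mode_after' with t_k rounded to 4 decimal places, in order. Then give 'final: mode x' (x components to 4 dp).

1 1.0917 1->0
final: 0 -1.4459

Mode 1: guard c·x = 1.5013 hit at Δt = 1.0917 (t = 1.0917), x⁻ = (-1.5013) → reset → x⁺ = (-1.1014), jump to mode 0
Mode 0: flow for 0.3074 to horizon, guard not reached → x = (-1.4459)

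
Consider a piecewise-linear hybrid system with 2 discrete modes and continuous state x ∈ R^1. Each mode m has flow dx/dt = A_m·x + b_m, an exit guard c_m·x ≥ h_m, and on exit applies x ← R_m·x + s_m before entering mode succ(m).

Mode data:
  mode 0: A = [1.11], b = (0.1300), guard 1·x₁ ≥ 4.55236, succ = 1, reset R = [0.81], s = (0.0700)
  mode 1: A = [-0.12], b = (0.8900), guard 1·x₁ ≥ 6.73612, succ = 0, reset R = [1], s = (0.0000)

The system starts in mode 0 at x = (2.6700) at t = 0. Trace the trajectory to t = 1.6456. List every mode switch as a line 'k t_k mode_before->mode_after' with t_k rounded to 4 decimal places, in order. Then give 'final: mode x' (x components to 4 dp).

Mode 0: guard c·x = 4.5524 hit at Δt = 0.4649 (t = 0.4649), x⁻ = (4.5524) → reset → x⁺ = (3.7574), jump to mode 1
Mode 1: flow for 1.1807 to horizon, guard not reached → x = (4.2408)

1 0.4649 0->1
final: 1 4.2408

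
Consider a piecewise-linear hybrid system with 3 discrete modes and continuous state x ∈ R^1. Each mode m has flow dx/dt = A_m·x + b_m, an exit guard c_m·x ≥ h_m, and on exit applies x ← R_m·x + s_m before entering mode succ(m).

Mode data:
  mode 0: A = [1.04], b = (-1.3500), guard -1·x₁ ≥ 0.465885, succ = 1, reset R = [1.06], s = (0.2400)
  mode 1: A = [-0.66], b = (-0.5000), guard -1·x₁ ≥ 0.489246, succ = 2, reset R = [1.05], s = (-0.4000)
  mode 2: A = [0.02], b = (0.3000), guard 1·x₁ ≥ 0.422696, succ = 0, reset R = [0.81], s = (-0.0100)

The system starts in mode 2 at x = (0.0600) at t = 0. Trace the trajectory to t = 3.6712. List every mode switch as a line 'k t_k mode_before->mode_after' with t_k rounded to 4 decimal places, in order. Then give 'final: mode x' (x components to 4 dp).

Mode 2: guard c·x = 0.4227 hit at Δt = 1.1899 (t = 1.1899), x⁻ = (0.4227) → reset → x⁺ = (0.3324), jump to mode 0
Mode 0: guard c·x = 0.4659 hit at Δt = 0.5793 (t = 1.7692), x⁻ = (-0.4659) → reset → x⁺ = (-0.2538), jump to mode 1
Mode 1: guard c·x = 0.4892 hit at Δt = 0.9543 (t = 2.7235), x⁻ = (-0.4892) → reset → x⁺ = (-0.9137), jump to mode 2
Mode 2: flow for 0.9477 to horizon, guard not reached → x = (-0.6442)

1 1.1899 2->0
2 1.7692 0->1
3 2.7235 1->2
final: 2 -0.6442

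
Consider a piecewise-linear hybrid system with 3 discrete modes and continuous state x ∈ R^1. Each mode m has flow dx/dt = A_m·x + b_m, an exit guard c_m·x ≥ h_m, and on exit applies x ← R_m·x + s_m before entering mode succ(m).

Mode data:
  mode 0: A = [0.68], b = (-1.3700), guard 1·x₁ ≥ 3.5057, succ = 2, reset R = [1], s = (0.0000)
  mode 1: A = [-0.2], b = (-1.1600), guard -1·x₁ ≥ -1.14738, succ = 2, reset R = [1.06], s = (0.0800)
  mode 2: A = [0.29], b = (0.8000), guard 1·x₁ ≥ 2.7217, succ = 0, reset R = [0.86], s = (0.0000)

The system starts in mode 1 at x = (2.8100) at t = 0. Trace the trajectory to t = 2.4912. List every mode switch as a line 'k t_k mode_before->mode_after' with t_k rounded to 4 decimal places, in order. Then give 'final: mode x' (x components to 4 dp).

1 1.0728 1->2
2 2.1116 2->0
final: 0 2.4367

Mode 1: guard c·x = -1.1474 hit at Δt = 1.0728 (t = 1.0728), x⁻ = (1.1474) → reset → x⁺ = (1.2962), jump to mode 2
Mode 2: guard c·x = 2.7217 hit at Δt = 1.0388 (t = 2.1116), x⁻ = (2.7217) → reset → x⁺ = (2.3407), jump to mode 0
Mode 0: flow for 0.3796 to horizon, guard not reached → x = (2.4367)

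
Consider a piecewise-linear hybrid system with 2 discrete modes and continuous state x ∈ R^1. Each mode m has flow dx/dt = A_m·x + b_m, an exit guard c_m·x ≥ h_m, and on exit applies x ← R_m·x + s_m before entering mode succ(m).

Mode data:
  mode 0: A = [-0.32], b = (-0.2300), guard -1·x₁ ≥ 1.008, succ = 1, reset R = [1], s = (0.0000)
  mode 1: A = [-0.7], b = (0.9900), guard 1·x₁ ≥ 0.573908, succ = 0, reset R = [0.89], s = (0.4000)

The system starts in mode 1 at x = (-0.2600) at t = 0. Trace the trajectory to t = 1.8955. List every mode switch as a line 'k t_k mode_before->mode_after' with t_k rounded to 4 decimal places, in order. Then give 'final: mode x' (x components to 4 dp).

Mode 1: guard c·x = 0.5739 hit at Δt = 0.9847 (t = 0.9847), x⁻ = (0.5739) → reset → x⁺ = (0.9108), jump to mode 0
Mode 0: flow for 0.9108 to horizon, guard not reached → x = (0.4988)

1 0.9847 1->0
final: 0 0.4988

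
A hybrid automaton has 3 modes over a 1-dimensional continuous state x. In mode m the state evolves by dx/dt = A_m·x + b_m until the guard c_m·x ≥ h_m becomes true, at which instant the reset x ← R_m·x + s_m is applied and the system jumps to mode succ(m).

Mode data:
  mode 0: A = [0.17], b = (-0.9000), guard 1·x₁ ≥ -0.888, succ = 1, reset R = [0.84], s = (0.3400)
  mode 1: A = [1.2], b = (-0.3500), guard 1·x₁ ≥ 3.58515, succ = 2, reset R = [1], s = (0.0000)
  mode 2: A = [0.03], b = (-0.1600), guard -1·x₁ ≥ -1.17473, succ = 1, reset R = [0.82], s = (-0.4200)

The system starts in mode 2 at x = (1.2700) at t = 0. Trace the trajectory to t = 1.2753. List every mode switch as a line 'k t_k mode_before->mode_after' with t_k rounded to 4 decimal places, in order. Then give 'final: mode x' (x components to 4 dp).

1 0.7725 2->1
final: 1 0.7517

Mode 2: guard c·x = -1.1747 hit at Δt = 0.7725 (t = 0.7725), x⁻ = (1.1747) → reset → x⁺ = (0.5433), jump to mode 1
Mode 1: flow for 0.5028 to horizon, guard not reached → x = (0.7517)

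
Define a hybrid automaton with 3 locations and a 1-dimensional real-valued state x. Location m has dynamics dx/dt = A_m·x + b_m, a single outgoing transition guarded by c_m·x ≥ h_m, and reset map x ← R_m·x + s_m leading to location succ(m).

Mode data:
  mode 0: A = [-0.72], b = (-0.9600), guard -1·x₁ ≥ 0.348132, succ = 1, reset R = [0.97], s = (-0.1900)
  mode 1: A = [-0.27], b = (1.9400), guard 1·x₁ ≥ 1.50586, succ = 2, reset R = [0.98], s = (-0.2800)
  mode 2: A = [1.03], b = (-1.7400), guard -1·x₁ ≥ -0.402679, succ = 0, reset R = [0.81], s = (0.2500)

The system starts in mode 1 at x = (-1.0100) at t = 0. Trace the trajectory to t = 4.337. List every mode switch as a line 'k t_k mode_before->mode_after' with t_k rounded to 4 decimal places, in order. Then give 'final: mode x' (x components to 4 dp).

Mode 1: guard c·x = 1.5059 hit at Δt = 1.3582 (t = 1.3582), x⁻ = (1.5059) → reset → x⁺ = (1.1957), jump to mode 2
Mode 2: guard c·x = -0.4027 hit at Δt = 0.9302 (t = 2.2884), x⁻ = (0.4027) → reset → x⁺ = (0.5762), jump to mode 0
Mode 0: guard c·x = 0.3481 hit at Δt = 0.9191 (t = 3.2075), x⁻ = (-0.3481) → reset → x⁺ = (-0.5277), jump to mode 1
Mode 1: flow for 1.1295 to horizon, guard not reached → x = (1.4996)

1 1.3582 1->2
2 2.2884 2->0
3 3.2075 0->1
final: 1 1.4996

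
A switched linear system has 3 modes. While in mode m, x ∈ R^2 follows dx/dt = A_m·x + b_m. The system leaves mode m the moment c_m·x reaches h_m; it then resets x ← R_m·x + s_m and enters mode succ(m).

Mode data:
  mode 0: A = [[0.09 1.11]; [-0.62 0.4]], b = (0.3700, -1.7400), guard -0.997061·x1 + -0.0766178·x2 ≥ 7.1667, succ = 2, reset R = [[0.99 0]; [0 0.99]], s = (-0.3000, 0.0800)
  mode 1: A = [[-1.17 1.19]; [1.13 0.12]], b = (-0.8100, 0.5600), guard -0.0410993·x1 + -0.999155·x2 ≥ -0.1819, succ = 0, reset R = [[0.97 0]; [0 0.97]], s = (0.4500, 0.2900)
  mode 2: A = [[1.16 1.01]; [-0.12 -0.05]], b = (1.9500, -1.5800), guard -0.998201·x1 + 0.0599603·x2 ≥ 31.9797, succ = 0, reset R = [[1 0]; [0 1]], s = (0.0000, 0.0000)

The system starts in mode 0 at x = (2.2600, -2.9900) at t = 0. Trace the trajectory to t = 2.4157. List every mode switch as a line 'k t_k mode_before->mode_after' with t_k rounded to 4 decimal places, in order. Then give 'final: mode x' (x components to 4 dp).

1 1.4536 0->2
final: 2 -30.4807 -6.6492

Mode 0: guard c·x = 7.1667 hit at Δt = 1.4536 (t = 1.4536), x⁻ = (-6.6081, -7.5445) → reset → x⁺ = (-6.8420, -7.3891), jump to mode 2
Mode 2: flow for 0.9621 to horizon, guard not reached → x = (-30.4807, -6.6492)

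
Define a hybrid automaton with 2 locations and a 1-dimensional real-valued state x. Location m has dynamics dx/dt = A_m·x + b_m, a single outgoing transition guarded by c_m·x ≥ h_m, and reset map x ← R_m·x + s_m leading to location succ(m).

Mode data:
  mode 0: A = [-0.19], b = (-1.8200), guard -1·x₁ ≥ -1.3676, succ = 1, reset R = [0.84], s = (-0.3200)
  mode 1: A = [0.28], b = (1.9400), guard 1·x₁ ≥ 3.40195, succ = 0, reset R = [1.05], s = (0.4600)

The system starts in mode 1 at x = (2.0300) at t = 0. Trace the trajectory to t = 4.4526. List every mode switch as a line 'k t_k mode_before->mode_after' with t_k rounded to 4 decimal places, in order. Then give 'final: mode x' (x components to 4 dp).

1 0.5089 1->0
2 1.6555 0->1
3 2.6786 1->0
4 3.8252 0->1
final: 1 2.3186

Mode 1: guard c·x = 3.4019 hit at Δt = 0.5089 (t = 0.5089), x⁻ = (3.4019) → reset → x⁺ = (4.0320), jump to mode 0
Mode 0: guard c·x = -1.3676 hit at Δt = 1.1466 (t = 1.6555), x⁻ = (1.3676) → reset → x⁺ = (0.8288), jump to mode 1
Mode 1: guard c·x = 3.4019 hit at Δt = 1.0231 (t = 2.6786), x⁻ = (3.4019) → reset → x⁺ = (4.0320), jump to mode 0
Mode 0: guard c·x = -1.3676 hit at Δt = 1.1466 (t = 3.8252), x⁻ = (1.3676) → reset → x⁺ = (0.8288), jump to mode 1
Mode 1: flow for 0.6274 to horizon, guard not reached → x = (2.3186)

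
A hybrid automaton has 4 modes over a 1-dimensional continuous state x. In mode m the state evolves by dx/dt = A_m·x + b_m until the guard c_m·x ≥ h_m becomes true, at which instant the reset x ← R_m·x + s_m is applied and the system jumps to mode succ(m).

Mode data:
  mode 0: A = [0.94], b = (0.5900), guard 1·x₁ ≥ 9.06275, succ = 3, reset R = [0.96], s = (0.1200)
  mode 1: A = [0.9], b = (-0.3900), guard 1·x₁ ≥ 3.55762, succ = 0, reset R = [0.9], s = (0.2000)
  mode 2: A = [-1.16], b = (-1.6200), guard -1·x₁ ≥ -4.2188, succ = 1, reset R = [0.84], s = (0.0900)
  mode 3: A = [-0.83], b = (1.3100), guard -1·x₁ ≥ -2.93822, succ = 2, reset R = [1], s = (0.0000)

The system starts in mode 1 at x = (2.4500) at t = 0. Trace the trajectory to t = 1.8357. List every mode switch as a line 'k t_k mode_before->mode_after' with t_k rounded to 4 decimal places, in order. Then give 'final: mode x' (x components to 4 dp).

Mode 1: guard c·x = 3.5576 hit at Δt = 0.4864 (t = 0.4864), x⁻ = (3.5576) → reset → x⁺ = (3.4019), jump to mode 0
Mode 0: guard c·x = 9.0627 hit at Δt = 0.9335 (t = 1.4199), x⁻ = (9.0627) → reset → x⁺ = (8.8202), jump to mode 3
Mode 3: flow for 0.4158 to horizon, guard not reached → x = (6.7066)

1 0.4864 1->0
2 1.4199 0->3
final: 3 6.7066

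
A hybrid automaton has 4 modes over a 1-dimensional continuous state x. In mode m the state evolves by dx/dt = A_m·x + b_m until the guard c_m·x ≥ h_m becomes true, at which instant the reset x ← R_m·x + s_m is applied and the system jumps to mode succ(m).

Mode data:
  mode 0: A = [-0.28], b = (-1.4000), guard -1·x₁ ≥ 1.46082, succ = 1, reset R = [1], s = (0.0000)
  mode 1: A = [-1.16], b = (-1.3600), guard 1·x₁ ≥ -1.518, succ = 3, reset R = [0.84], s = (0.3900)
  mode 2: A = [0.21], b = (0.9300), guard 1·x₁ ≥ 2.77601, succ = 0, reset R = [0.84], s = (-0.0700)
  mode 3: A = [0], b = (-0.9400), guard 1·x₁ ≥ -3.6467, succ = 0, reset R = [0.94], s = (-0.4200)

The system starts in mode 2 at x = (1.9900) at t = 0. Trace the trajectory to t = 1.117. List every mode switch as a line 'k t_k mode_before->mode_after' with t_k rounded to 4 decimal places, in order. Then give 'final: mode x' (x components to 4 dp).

Mode 2: guard c·x = 2.7760 hit at Δt = 0.5501 (t = 0.5501), x⁻ = (2.7760) → reset → x⁺ = (2.2618), jump to mode 0
Mode 0: flow for 0.5669 to horizon, guard not reached → x = (1.1960)

1 0.5501 2->0
final: 0 1.1960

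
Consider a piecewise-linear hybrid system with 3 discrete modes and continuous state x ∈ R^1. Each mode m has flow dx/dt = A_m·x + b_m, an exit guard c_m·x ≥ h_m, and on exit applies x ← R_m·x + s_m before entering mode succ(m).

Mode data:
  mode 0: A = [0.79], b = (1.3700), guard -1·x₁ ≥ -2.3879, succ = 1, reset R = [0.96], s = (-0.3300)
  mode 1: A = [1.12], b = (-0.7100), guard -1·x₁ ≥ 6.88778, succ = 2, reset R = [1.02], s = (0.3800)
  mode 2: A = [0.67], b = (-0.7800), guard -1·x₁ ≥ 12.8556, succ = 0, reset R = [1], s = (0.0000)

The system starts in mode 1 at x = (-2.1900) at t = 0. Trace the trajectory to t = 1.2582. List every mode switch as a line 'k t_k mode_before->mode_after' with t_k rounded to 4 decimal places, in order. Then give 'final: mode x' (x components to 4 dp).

1 0.8747 1->2
final: 2 -8.9336

Mode 1: guard c·x = 6.8878 hit at Δt = 0.8747 (t = 0.8747), x⁻ = (-6.8878) → reset → x⁺ = (-6.6455), jump to mode 2
Mode 2: flow for 0.3835 to horizon, guard not reached → x = (-8.9336)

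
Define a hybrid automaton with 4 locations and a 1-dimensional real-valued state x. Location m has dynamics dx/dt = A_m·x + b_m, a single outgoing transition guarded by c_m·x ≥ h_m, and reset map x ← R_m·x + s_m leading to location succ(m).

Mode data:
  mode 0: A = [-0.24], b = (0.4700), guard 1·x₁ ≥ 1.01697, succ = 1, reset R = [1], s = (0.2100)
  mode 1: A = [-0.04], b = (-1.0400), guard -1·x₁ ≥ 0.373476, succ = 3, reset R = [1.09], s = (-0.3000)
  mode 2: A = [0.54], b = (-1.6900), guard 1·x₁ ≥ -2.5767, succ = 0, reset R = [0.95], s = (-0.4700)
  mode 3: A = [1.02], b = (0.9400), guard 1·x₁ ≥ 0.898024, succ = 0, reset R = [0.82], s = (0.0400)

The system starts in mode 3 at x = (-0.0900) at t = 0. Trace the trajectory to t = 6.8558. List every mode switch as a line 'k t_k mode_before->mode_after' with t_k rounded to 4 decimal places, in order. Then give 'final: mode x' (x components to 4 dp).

1 0.7677 3->0
2 1.7160 0->1
3 3.2305 1->3
4 5.3267 3->0
5 6.2751 0->1
final: 1 0.6018

Mode 3: guard c·x = 0.8980 hit at Δt = 0.7677 (t = 0.7677), x⁻ = (0.8980) → reset → x⁺ = (0.7764), jump to mode 0
Mode 0: guard c·x = 1.0170 hit at Δt = 0.9483 (t = 1.7160), x⁻ = (1.0170) → reset → x⁺ = (1.2270), jump to mode 1
Mode 1: guard c·x = 0.3735 hit at Δt = 1.5145 (t = 3.2305), x⁻ = (-0.3735) → reset → x⁺ = (-0.7071), jump to mode 3
Mode 3: guard c·x = 0.8980 hit at Δt = 2.0962 (t = 5.3267), x⁻ = (0.8980) → reset → x⁺ = (0.7764), jump to mode 0
Mode 0: guard c·x = 1.0170 hit at Δt = 0.9483 (t = 6.2751), x⁻ = (1.0170) → reset → x⁺ = (1.2270), jump to mode 1
Mode 1: flow for 0.5807 to horizon, guard not reached → x = (0.6018)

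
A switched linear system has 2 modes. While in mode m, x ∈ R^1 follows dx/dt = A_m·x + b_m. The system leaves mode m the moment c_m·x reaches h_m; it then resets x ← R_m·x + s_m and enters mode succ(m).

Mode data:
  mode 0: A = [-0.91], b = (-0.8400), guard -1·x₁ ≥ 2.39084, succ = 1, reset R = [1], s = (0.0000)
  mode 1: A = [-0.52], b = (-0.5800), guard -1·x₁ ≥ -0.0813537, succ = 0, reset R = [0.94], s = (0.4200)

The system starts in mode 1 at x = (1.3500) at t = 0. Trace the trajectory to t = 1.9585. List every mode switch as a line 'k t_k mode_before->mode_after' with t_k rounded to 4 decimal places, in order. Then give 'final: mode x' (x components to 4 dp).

1 1.3899 1->0
final: 0 -0.0770

Mode 1: guard c·x = -0.0814 hit at Δt = 1.3899 (t = 1.3899), x⁻ = (0.0814) → reset → x⁺ = (0.4965), jump to mode 0
Mode 0: flow for 0.5686 to horizon, guard not reached → x = (-0.0770)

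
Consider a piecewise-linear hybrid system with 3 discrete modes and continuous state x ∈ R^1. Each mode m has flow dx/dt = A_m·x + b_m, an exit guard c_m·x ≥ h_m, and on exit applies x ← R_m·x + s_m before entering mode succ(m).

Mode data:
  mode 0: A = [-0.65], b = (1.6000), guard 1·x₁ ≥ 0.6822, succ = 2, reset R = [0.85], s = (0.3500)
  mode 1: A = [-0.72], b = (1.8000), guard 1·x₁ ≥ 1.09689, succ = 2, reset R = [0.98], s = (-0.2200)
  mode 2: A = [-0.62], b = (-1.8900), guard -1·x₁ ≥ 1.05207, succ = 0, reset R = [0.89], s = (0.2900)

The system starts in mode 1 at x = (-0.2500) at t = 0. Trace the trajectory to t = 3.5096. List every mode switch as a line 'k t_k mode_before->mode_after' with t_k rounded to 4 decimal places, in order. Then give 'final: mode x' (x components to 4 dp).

1 0.9346 1->2
2 2.0161 2->0
3 2.8741 0->2
final: 2 -0.3657

Mode 1: guard c·x = 1.0969 hit at Δt = 0.9346 (t = 0.9346), x⁻ = (1.0969) → reset → x⁺ = (0.8550), jump to mode 2
Mode 2: guard c·x = 1.0521 hit at Δt = 1.0815 (t = 2.0161), x⁻ = (-1.0521) → reset → x⁺ = (-0.6463), jump to mode 0
Mode 0: guard c·x = 0.6822 hit at Δt = 0.8580 (t = 2.8741), x⁻ = (0.6822) → reset → x⁺ = (0.9299), jump to mode 2
Mode 2: flow for 0.6355 to horizon, guard not reached → x = (-0.3657)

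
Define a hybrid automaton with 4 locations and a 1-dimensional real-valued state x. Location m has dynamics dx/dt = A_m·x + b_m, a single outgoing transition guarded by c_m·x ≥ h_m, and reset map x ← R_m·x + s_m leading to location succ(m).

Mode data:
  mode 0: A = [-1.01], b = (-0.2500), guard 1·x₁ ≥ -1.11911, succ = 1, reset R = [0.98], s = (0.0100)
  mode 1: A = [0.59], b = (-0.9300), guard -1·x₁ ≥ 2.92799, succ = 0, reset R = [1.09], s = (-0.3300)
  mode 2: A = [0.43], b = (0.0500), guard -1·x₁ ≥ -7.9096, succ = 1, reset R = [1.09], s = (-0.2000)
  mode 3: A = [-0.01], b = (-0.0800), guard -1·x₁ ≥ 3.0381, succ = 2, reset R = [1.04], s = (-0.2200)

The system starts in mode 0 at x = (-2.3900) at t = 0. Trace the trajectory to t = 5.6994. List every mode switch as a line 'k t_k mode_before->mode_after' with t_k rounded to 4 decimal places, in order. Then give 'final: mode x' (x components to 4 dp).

Mode 0: guard c·x = -1.1191 hit at Δt = 0.8905 (t = 0.8905), x⁻ = (-1.1191) → reset → x⁺ = (-1.0867), jump to mode 1
Mode 1: guard c·x = 2.9280 hit at Δt = 0.8908 (t = 1.7813), x⁻ = (-2.9280) → reset → x⁺ = (-3.5215), jump to mode 0
Mode 0: guard c·x = -1.1191 hit at Δt = 1.3103 (t = 3.0916), x⁻ = (-1.1191) → reset → x⁺ = (-1.0867), jump to mode 1
Mode 1: guard c·x = 2.9280 hit at Δt = 0.8908 (t = 3.9824), x⁻ = (-2.9280) → reset → x⁺ = (-3.5215), jump to mode 0
Mode 0: guard c·x = -1.1191 hit at Δt = 1.3103 (t = 5.2928), x⁻ = (-1.1191) → reset → x⁺ = (-1.0867), jump to mode 1
Mode 1: flow for 0.4066 to horizon, guard not reached → x = (-1.8087)

1 0.8905 0->1
2 1.7813 1->0
3 3.0916 0->1
4 3.9824 1->0
5 5.2928 0->1
final: 1 -1.8087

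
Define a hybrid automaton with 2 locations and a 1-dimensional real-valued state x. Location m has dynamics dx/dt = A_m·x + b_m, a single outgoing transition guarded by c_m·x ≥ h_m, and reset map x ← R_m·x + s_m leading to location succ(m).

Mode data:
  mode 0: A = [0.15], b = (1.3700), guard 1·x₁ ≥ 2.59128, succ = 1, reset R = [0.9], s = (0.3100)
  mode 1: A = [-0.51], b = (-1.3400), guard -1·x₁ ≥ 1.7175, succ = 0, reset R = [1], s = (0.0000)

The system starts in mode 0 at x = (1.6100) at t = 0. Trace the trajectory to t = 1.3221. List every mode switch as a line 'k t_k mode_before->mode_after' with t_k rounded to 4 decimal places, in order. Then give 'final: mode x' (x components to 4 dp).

Mode 0: guard c·x = 2.5913 hit at Δt = 0.5827 (t = 0.5827), x⁻ = (2.5913) → reset → x⁺ = (2.6422), jump to mode 1
Mode 1: flow for 0.7394 to horizon, guard not reached → x = (0.9867)

1 0.5827 0->1
final: 1 0.9867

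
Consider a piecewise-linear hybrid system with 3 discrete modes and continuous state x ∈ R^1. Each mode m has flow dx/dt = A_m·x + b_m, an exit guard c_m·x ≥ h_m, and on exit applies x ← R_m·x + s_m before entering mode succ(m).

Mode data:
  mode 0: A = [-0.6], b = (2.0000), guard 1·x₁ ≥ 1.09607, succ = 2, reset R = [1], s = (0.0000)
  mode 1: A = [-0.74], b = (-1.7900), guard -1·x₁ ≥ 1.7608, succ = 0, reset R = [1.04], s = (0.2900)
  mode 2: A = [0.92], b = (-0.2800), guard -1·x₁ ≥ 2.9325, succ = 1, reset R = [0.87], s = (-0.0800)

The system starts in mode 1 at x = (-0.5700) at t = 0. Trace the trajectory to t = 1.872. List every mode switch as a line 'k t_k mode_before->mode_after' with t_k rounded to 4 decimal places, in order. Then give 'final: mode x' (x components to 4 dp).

Mode 1: guard c·x = 1.7608 hit at Δt = 1.3959 (t = 1.3959), x⁻ = (-1.7608) → reset → x⁺ = (-1.5412), jump to mode 0
Mode 0: flow for 0.4761 to horizon, guard not reached → x = (-0.3300)

1 1.3959 1->0
final: 0 -0.3300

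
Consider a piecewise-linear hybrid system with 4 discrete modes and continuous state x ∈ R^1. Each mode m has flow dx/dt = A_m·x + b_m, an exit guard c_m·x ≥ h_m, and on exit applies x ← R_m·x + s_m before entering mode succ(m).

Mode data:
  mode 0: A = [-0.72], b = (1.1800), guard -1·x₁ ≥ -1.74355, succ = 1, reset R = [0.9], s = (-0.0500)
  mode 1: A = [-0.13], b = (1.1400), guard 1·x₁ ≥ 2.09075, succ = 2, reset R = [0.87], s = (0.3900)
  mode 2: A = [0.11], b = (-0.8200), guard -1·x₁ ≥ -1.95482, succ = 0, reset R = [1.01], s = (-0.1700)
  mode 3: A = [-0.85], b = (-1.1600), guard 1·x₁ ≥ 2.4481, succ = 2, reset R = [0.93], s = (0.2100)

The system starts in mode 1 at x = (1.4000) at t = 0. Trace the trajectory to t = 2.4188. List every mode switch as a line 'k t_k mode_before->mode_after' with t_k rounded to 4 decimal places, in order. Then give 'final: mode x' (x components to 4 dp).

1 0.7571 1->2
2 1.1872 2->0
3 1.8235 0->1
final: 1 2.0591

Mode 1: guard c·x = 2.0907 hit at Δt = 0.7571 (t = 0.7571), x⁻ = (2.0907) → reset → x⁺ = (2.2090), jump to mode 2
Mode 2: guard c·x = -1.9548 hit at Δt = 0.4301 (t = 1.1872), x⁻ = (1.9548) → reset → x⁺ = (1.8044), jump to mode 0
Mode 0: guard c·x = -1.7435 hit at Δt = 0.6363 (t = 1.8235), x⁻ = (1.7436) → reset → x⁺ = (1.5192), jump to mode 1
Mode 1: flow for 0.5953 to horizon, guard not reached → x = (2.0591)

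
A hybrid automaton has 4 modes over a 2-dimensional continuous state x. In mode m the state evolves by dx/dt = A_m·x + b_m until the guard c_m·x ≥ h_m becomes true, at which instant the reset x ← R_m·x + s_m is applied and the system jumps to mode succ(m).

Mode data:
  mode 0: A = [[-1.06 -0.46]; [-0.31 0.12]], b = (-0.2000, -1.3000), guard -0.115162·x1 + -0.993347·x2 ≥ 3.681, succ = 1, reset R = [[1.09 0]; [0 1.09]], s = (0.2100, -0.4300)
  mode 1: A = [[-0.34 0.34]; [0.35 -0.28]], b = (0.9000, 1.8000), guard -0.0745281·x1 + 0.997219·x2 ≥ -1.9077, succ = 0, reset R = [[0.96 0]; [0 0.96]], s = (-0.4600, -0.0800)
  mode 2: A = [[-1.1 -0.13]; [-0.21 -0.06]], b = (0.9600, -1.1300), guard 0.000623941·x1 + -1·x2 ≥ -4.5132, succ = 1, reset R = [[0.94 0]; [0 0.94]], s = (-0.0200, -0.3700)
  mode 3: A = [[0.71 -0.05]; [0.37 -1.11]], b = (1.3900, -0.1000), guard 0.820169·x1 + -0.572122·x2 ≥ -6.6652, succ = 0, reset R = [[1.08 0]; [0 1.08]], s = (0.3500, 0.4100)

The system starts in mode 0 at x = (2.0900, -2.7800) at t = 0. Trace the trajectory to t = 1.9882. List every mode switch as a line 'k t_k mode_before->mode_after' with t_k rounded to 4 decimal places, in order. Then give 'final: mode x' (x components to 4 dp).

1 0.4940 0->1
2 1.3729 1->0
final: 0 0.9087 -2.9583

Mode 0: guard c·x = 3.6810 hit at Δt = 0.4940 (t = 0.4940), x⁻ = (1.7613, -3.9098) → reset → x⁺ = (2.1298, -4.6917), jump to mode 1
Mode 1: guard c·x = -1.9077 hit at Δt = 0.8789 (t = 1.3729), x⁻ = (1.4625, -1.8037) → reset → x⁺ = (0.9440, -1.8116), jump to mode 0
Mode 0: flow for 0.6153 to horizon, guard not reached → x = (0.9087, -2.9583)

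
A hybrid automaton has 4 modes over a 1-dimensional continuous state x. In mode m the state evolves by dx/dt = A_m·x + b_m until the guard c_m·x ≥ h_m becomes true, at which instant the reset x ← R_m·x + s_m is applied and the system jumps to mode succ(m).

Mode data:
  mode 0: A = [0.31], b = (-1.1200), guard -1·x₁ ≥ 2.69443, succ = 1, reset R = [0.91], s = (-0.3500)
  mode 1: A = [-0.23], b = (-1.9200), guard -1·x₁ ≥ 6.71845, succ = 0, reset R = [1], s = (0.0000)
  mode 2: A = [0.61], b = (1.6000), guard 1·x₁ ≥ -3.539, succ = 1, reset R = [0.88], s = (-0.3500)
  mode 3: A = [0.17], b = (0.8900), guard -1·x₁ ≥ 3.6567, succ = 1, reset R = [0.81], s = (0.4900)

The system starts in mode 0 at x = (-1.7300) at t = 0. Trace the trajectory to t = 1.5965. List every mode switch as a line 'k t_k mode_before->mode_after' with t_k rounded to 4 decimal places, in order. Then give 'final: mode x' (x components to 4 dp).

Mode 0: guard c·x = 2.6944 hit at Δt = 0.5353 (t = 0.5353), x⁻ = (-2.6944) → reset → x⁺ = (-2.8019), jump to mode 1
Mode 1: flow for 1.0612 to horizon, guard not reached → x = (-4.0030)

1 0.5353 0->1
final: 1 -4.0030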